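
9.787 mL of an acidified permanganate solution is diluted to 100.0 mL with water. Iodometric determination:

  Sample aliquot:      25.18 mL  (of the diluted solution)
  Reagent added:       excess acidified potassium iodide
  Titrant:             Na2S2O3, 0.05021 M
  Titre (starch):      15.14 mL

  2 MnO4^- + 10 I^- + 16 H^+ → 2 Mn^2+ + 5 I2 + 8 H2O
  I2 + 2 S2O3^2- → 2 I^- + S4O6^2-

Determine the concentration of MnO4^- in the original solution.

n(S2O3^2-) = 0.01514 × 0.05021 = 7.602 × 10^-4 mol
n(I2) = n(S2O3^2-)/2 = 3.801 × 10^-4 mol
From the 2:5 ratio, n(MnO4^-) in the aliquot = 2/5 × 3.801 × 10^-4 = 1.520 × 10^-4 mol
[MnO4^-]_dilute = 1.520 × 10^-4 / 0.02518 = 0.006038 mol/L
[MnO4^-]_original = 0.006038 × 100.0/9.787 = 0.06169 mol/L

0.06169 M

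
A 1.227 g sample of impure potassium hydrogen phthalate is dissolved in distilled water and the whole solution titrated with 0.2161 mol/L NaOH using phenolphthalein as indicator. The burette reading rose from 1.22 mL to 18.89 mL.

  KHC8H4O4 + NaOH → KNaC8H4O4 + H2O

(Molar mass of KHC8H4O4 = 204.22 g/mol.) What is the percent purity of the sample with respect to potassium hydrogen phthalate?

n(NaOH) = 0.01767 L × 0.2161 mol/L = 3.818 × 10^-3 mol
n(KHC8H4O4) = 3.818 × 10^-3 mol (1:1 ratio)
mass of KHC8H4O4 = 3.818 × 10^-3 × 204.22 g/mol = 0.7798 g
% KHC8H4O4 = 0.7798 / 1.227 × 100 = 63.55 %

63.55 %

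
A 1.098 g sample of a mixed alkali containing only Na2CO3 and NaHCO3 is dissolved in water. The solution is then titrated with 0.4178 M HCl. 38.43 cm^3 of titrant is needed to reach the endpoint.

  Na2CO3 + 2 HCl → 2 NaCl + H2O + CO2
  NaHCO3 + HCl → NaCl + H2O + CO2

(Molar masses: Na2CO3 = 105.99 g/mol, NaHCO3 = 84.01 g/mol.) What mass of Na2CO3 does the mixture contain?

0.4287 g

n(HCl) = 0.03843 × 0.4178 = 0.01606 mol
Let x = n(Na2CO3), y = n(NaHCO3).
Titrant: 2x + 1y = 0.01606;  mass: 105.99x + 84.01y = 1.098
Solving, x = 4.044 × 10^-3 mol, y = 7.967 × 10^-3 mol
mass of Na2CO3 = 4.044 × 10^-3 × 105.99 = 0.4287 g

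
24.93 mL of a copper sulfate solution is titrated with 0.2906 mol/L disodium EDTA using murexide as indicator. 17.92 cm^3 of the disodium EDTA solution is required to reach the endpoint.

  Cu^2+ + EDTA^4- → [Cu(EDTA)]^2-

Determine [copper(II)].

n(EDTA) = 0.01792 L × 0.2906 mol/L = 5.208 × 10^-3 mol
n(Cu2+) = 5.208 × 10^-3 mol (1:1 mole ratio)
[Cu2+] = 5.208 × 10^-3 mol / 0.02493 L = 0.2089 mol/L

0.2089 mol/L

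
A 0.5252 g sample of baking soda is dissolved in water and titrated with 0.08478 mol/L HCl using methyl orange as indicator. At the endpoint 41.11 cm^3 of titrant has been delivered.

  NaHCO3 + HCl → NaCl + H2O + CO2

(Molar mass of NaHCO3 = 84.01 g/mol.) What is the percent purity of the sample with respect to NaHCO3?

n(HCl) = 0.04111 L × 0.08478 mol/L = 3.485 × 10^-3 mol
n(NaHCO3) = 3.485 × 10^-3 mol (1:1 ratio)
mass of NaHCO3 = 3.485 × 10^-3 × 84.01 g/mol = 0.2928 g
% NaHCO3 = 0.2928 / 0.5252 × 100 = 55.75 %

55.75 %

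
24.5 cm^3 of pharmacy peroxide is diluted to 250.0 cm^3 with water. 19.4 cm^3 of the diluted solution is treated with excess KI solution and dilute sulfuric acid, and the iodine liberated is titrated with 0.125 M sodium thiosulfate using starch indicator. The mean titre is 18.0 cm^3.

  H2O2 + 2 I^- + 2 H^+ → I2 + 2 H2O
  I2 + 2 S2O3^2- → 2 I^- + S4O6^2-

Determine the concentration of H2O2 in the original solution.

0.592 M

n(S2O3^2-) = 0.0180 × 0.125 = 2.25 × 10^-3 mol
n(I2) = n(S2O3^2-)/2 = 1.12 × 10^-3 mol
n(H2O2) in the aliquot = 1.12 × 10^-3 mol (1:1 ratio)
[H2O2]_dilute = 1.12 × 10^-3 / 0.0194 = 0.0580 mol/L
[H2O2]_original = 0.0580 × 250.0/24.5 = 0.592 mol/L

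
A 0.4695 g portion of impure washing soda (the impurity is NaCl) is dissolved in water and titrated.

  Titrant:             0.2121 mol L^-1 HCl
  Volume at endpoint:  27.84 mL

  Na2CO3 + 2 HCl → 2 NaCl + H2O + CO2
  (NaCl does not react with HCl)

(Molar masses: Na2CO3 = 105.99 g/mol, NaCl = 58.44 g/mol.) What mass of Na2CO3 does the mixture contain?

n(HCl) = 0.02784 × 0.2121 = 5.905 × 10^-3 mol
Let x = n(Na2CO3), y = n(NaCl).
Titrant: 2x = 5.905 × 10^-3;  mass: 105.99x + 58.44y = 0.4695
Solving, x = 2.952 × 10^-3 mol, y = 2.679 × 10^-3 mol
mass of Na2CO3 = 2.952 × 10^-3 × 105.99 = 0.3129 g

0.3129 g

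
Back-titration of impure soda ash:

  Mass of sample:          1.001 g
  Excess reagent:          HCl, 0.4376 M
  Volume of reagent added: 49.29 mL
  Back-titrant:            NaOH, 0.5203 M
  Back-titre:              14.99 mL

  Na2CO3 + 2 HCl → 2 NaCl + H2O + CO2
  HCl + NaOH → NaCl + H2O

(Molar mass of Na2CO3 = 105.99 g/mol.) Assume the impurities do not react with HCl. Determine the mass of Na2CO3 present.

0.7297 g

n(HCl) added = 0.04929 × 0.4376 = 0.02157 mol
n(NaOH) used in back-titration = 0.01499 × 0.5203 = 7.799 × 10^-3 mol
n(HCl) left over = 7.799 × 10^-3 mol (1:1 ratio)
n(HCl) consumed by analyte = 0.02157 − 7.799 × 10^-3 = 0.01377 mol
From the 1:2 ratio, n(Na2CO3) = 1/2 × 0.01377 = 6.885 × 10^-3 mol
mass of Na2CO3 = 6.885 × 10^-3 × 105.99 = 0.7297 g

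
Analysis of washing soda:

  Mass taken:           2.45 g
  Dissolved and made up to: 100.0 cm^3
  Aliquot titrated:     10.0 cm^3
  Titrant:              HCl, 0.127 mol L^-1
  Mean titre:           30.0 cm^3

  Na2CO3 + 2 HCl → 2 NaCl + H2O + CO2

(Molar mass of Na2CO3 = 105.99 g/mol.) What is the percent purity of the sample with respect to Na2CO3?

82.4 %

n(HCl) per titration = 0.0300 × 0.127 = 3.81 × 10^-3 mol
From the 1:2 ratio, n(Na2CO3) in each aliquot = 1/2 × 3.81 × 10^-3 = 1.91 × 10^-3 mol
n(Na2CO3) in the whole flask = 1.91 × 10^-3 × 100.0/10.0 = 0.0191 mol
mass of Na2CO3 = 0.0191 × 105.99 = 2.02 g
% Na2CO3 = 2.02 / 2.45 × 100 = 82.4 %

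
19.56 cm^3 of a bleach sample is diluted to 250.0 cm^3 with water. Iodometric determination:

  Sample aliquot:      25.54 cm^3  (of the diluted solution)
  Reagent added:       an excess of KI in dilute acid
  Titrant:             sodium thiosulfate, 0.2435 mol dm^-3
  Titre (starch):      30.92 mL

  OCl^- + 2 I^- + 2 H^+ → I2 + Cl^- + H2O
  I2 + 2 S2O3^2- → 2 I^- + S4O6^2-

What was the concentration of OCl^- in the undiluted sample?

n(S2O3^2-) = 0.03092 × 0.2435 = 7.529 × 10^-3 mol
n(I2) = n(S2O3^2-)/2 = 3.765 × 10^-3 mol
n(OCl^-) in the aliquot = 3.765 × 10^-3 mol (1:1 ratio)
[OCl^-]_dilute = 3.765 × 10^-3 / 0.02554 = 0.1474 mol/L
[OCl^-]_original = 0.1474 × 250.0/19.56 = 1.884 mol/L

1.884 mol/L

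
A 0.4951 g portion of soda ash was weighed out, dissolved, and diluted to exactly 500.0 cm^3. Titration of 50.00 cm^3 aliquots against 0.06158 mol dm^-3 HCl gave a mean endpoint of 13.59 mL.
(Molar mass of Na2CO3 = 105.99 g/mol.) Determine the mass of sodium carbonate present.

0.4435 g

Na2CO3 + 2 HCl → 2 NaCl + H2O + CO2
n(HCl) per titration = 0.01359 × 0.06158 = 8.369 × 10^-4 mol
From the 1:2 ratio, n(Na2CO3) in each aliquot = 1/2 × 8.369 × 10^-4 = 4.184 × 10^-4 mol
n(Na2CO3) in the whole flask = 4.184 × 10^-4 × 500.0/50.00 = 4.184 × 10^-3 mol
mass of Na2CO3 = 4.184 × 10^-3 × 105.99 = 0.4435 g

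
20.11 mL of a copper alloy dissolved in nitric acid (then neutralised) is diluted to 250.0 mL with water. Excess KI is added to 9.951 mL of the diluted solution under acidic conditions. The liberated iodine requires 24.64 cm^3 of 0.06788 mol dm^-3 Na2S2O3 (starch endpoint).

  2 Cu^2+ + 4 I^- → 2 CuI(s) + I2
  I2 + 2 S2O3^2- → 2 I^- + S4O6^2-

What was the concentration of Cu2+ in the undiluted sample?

2.090 mol/L

n(S2O3^2-) = 0.02464 × 0.06788 = 1.673 × 10^-3 mol
n(I2) = n(S2O3^2-)/2 = 8.363 × 10^-4 mol
From the 2:1 ratio, n(Cu2+) in the aliquot = 2/1 × 8.363 × 10^-4 = 1.673 × 10^-3 mol
[Cu2+]_dilute = 1.673 × 10^-3 / 0.009951 = 0.1681 mol/L
[Cu2+]_original = 0.1681 × 250.0/20.11 = 2.090 mol/L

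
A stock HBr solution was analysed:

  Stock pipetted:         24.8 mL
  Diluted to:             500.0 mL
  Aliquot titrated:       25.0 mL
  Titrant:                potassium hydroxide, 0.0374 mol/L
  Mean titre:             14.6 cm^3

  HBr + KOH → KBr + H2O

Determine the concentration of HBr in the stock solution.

0.440 mol/L

n(KOH) = 0.0146 × 0.0374 = 5.46 × 10^-4 mol
n(HBr) in the aliquot = 5.46 × 10^-4 mol (1:1 ratio)
[HBr]_dilute = 5.46 × 10^-4 / 0.0250 = 0.0218 mol/L
Dilution factor = 500.0 / 24.8 = 20.16
[HBr]_stock = 0.0218 × 20.16 = 0.440 mol/L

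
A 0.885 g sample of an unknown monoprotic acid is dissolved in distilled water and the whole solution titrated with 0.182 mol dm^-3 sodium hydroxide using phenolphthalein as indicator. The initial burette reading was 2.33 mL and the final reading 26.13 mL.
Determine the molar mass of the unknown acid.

n(NaOH) = 0.0238 L × 0.182 mol/L = 4.33 × 10^-3 mol
n(HA) = 4.33 × 10^-3 mol (1:1 ratio)
M = m / n = 0.885 g / 4.33 × 10^-3 mol = 204 g/mol

204 g/mol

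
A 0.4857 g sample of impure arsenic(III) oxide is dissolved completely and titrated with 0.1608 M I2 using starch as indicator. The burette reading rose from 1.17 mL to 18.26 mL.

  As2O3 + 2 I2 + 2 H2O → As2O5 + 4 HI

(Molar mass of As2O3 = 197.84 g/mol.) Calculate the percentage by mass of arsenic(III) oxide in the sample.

55.97 %

n(I2) = 0.01709 L × 0.1608 mol/L = 2.748 × 10^-3 mol
From the 1:2 ratio, n(As2O3) = 1/2 × 2.748 × 10^-3 = 1.374 × 10^-3 mol
mass of As2O3 = 1.374 × 10^-3 × 197.84 g/mol = 0.2718 g
% As2O3 = 0.2718 / 0.4857 × 100 = 55.97 %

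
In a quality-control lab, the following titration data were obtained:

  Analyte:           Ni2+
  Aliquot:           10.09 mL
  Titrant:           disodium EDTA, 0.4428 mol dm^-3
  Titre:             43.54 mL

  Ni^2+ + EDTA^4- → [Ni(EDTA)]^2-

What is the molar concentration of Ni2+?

n(EDTA) = 0.04354 L × 0.4428 mol/L = 0.01928 mol
n(Ni2+) = 0.01928 mol (1:1 mole ratio)
[Ni2+] = 0.01928 mol / 0.01009 L = 1.911 mol/L

1.911 mol/L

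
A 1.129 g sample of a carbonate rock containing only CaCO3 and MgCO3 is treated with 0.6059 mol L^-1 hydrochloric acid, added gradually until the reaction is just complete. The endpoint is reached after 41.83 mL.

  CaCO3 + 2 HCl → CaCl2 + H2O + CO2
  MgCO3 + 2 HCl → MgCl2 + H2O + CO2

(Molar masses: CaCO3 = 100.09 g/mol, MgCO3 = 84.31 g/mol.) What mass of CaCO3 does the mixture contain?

n(HCl) = 0.04183 × 0.6059 = 0.02534 mol
Let x = n(CaCO3), y = n(MgCO3).
Titrant: 2x + 2y = 0.02534;  mass: 100.09x + 84.31y = 1.129
Solving, x = 3.840 × 10^-3 mol, y = 8.833 × 10^-3 mol
mass of CaCO3 = 3.840 × 10^-3 × 100.09 = 0.3843 g

0.3843 g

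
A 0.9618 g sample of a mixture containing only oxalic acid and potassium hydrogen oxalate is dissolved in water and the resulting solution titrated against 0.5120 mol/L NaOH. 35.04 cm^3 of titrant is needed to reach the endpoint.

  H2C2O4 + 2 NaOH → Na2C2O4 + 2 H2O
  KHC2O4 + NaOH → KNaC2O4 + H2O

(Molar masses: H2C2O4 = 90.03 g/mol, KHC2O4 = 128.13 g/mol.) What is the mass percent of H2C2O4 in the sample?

75.28 %

n(NaOH) = 0.03504 × 0.5120 = 0.01794 mol
Let x = n(H2C2O4), y = n(KHC2O4).
Titrant: 2x + 1y = 0.01794;  mass: 90.03x + 128.13y = 0.9618
Solving, x = 8.043 × 10^-3 mol, y = 1.855 × 10^-3 mol
mass of H2C2O4 = 8.043 × 10^-3 × 90.03 = 0.7241 g
% H2C2O4 = 0.7241 / 0.9618 × 100 = 75.28 %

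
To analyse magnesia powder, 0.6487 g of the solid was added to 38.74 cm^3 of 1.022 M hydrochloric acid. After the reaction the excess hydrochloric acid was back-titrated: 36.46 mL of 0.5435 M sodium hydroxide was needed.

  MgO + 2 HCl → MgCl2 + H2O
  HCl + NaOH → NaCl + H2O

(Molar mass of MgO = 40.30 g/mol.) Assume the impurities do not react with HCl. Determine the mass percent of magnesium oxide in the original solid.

61.43 %

n(HCl) added = 0.03874 × 1.022 = 0.03959 mol
n(NaOH) used in back-titration = 0.03646 × 0.5435 = 0.01982 mol
n(HCl) left over = 0.01982 mol (1:1 ratio)
n(HCl) consumed by analyte = 0.03959 − 0.01982 = 0.01978 mol
From the 1:2 ratio, n(MgO) = 1/2 × 0.01978 = 9.888 × 10^-3 mol
mass of MgO = 9.888 × 10^-3 × 40.30 = 0.3985 g
% MgO = 0.3985 / 0.6487 × 100 = 61.43 %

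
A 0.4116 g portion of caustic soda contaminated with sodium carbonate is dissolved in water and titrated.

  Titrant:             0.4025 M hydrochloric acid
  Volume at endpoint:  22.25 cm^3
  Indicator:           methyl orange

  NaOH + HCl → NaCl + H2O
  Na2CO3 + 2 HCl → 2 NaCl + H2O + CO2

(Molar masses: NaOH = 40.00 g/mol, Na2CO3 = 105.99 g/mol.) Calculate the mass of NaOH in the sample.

n(HCl) = 0.02225 × 0.4025 = 8.956 × 10^-3 mol
Let x = n(NaOH), y = n(Na2CO3).
Titrant: 1x + 2y = 8.956 × 10^-3;  mass: 40.00x + 105.99y = 0.4116
Solving, x = 4.848 × 10^-3 mol, y = 2.054 × 10^-3 mol
mass of NaOH = 4.848 × 10^-3 × 40.00 = 0.1939 g

0.1939 g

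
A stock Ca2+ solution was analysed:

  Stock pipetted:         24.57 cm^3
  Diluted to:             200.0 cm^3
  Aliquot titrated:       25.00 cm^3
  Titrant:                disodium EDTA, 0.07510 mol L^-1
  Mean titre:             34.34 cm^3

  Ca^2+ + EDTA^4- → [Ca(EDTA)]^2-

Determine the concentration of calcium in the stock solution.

n(EDTA) = 0.03434 × 0.07510 = 2.579 × 10^-3 mol
n(Ca2+) in the aliquot = 2.579 × 10^-3 mol (1:1 ratio)
[Ca2+]_dilute = 2.579 × 10^-3 / 0.02500 = 0.1032 mol/L
Dilution factor = 200.0 / 24.57 = 8.140
[Ca2+]_stock = 0.1032 × 8.140 = 0.8397 mol/L

0.8397 mol/L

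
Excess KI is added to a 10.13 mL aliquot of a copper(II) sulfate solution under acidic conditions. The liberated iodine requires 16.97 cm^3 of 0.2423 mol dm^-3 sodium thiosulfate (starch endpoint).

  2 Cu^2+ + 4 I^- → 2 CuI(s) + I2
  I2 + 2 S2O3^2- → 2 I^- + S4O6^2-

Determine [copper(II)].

0.4059 mol/L

n(S2O3^2-) = 0.01697 × 0.2423 = 4.112 × 10^-3 mol
n(I2) = n(S2O3^2-)/2 = 2.056 × 10^-3 mol
From the 2:1 ratio, n(Cu2+) in the aliquot = 2/1 × 2.056 × 10^-3 = 4.112 × 10^-3 mol
[Cu2+] = 4.112 × 10^-3 / 0.01013 = 0.4059 mol/L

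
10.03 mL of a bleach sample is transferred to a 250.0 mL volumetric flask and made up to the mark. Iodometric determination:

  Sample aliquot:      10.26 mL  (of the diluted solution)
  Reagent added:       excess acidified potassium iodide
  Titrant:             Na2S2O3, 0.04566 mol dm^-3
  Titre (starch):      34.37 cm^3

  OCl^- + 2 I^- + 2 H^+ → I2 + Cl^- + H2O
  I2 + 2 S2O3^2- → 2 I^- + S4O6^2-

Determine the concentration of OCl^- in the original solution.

n(S2O3^2-) = 0.03437 × 0.04566 = 1.569 × 10^-3 mol
n(I2) = n(S2O3^2-)/2 = 7.847 × 10^-4 mol
n(OCl^-) in the aliquot = 7.847 × 10^-4 mol (1:1 ratio)
[OCl^-]_dilute = 7.847 × 10^-4 / 0.01026 = 0.07648 mol/L
[OCl^-]_original = 0.07648 × 250.0/10.03 = 1.906 mol/L

1.906 mol/L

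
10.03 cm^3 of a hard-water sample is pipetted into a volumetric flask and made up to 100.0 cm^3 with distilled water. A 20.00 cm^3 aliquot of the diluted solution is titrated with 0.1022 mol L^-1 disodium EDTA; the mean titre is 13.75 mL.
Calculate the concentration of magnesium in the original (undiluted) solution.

Mg^2+ + EDTA^4- → [Mg(EDTA)]^2-
n(EDTA) = 0.01375 × 0.1022 = 1.405 × 10^-3 mol
n(Mg2+) in the aliquot = 1.405 × 10^-3 mol (1:1 ratio)
[Mg2+]_dilute = 1.405 × 10^-3 / 0.02000 = 0.07026 mol/L
Dilution factor = 100.0 / 10.03 = 9.970
[Mg2+]_stock = 0.07026 × 9.970 = 0.7005 mol/L

0.7005 mol/L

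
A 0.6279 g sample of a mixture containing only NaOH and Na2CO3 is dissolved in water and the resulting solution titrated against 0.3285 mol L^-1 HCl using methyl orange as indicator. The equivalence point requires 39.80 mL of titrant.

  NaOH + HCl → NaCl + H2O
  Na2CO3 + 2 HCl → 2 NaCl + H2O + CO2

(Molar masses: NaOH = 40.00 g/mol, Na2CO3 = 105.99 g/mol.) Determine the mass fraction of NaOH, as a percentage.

31.85 %

n(HCl) = 0.03980 × 0.3285 = 0.01307 mol
Let x = n(NaOH), y = n(Na2CO3).
Titrant: 1x + 2y = 0.01307;  mass: 40.00x + 105.99y = 0.6279
Solving, x = 5.000 × 10^-3 mol, y = 4.037 × 10^-3 mol
mass of NaOH = 5.000 × 10^-3 × 40.00 = 0.2000 g
% NaOH = 0.2000 / 0.6279 × 100 = 31.85 %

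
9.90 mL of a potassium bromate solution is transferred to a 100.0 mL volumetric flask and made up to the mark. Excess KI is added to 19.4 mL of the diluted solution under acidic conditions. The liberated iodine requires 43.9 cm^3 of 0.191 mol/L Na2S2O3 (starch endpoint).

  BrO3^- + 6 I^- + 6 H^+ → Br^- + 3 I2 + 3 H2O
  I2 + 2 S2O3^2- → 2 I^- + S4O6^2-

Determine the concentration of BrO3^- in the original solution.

n(S2O3^2-) = 0.0439 × 0.191 = 8.38 × 10^-3 mol
n(I2) = n(S2O3^2-)/2 = 4.19 × 10^-3 mol
From the 1:3 ratio, n(BrO3^-) in the aliquot = 1/3 × 4.19 × 10^-3 = 1.40 × 10^-3 mol
[BrO3^-]_dilute = 1.40 × 10^-3 / 0.0194 = 0.0720 mol/L
[BrO3^-]_original = 0.0720 × 100.0/9.90 = 0.728 mol/L

0.728 mol/L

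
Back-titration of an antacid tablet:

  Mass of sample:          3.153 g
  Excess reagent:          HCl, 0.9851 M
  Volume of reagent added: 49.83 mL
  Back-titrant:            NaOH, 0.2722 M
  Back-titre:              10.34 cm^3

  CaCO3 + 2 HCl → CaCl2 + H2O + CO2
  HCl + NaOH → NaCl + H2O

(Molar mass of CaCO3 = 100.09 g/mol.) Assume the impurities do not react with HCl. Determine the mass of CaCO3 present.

2.316 g

n(HCl) added = 0.04983 × 0.9851 = 0.04909 mol
n(NaOH) used in back-titration = 0.01034 × 0.2722 = 2.815 × 10^-3 mol
n(HCl) left over = 2.815 × 10^-3 mol (1:1 ratio)
n(HCl) consumed by analyte = 0.04909 − 2.815 × 10^-3 = 0.04627 mol
From the 1:2 ratio, n(CaCO3) = 1/2 × 0.04627 = 0.02314 mol
mass of CaCO3 = 0.02314 × 100.09 = 2.316 g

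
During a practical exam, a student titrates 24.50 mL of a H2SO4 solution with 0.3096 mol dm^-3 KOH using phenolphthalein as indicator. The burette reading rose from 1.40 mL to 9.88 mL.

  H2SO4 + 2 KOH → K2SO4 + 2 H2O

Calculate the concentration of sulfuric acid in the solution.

0.05358 mol/L

n(KOH) = 0.008480 L × 0.3096 mol/L = 2.625 × 10^-3 mol
From the 1:2 mole ratio, n(H2SO4) = 1/2 × 2.625 × 10^-3 = 1.313 × 10^-3 mol
[H2SO4] = 1.313 × 10^-3 mol / 0.02450 L = 0.05358 mol/L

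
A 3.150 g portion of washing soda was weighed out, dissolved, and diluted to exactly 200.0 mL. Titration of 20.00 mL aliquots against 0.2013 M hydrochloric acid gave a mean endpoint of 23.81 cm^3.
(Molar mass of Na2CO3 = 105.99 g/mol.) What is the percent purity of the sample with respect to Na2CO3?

Na2CO3 + 2 HCl → 2 NaCl + H2O + CO2
n(HCl) per titration = 0.02381 × 0.2013 = 4.793 × 10^-3 mol
From the 1:2 ratio, n(Na2CO3) in each aliquot = 1/2 × 4.793 × 10^-3 = 2.396 × 10^-3 mol
n(Na2CO3) in the whole flask = 2.396 × 10^-3 × 200.0/20.00 = 0.02396 mol
mass of Na2CO3 = 0.02396 × 105.99 = 2.540 g
% Na2CO3 = 2.540 / 3.150 × 100 = 80.64 %

80.64 %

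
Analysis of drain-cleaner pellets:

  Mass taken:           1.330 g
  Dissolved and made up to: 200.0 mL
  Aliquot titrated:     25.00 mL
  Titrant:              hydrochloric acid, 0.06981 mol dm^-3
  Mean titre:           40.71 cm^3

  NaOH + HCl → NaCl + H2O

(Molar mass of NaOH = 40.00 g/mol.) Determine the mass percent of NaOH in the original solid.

68.38 %

n(HCl) per titration = 0.04071 × 0.06981 = 2.842 × 10^-3 mol
n(NaOH) in each aliquot = 2.842 × 10^-3 mol (1:1 ratio)
n(NaOH) in the whole flask = 2.842 × 10^-3 × 200.0/25.00 = 0.02274 mol
mass of NaOH = 0.02274 × 40.00 = 0.9094 g
% NaOH = 0.9094 / 1.330 × 100 = 68.38 %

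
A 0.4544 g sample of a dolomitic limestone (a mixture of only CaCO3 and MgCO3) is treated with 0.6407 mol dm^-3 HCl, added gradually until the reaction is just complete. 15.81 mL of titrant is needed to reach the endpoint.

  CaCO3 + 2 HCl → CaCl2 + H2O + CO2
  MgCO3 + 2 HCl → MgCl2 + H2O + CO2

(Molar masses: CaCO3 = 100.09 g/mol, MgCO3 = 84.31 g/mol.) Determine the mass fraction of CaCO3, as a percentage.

n(HCl) = 0.01581 × 0.6407 = 0.01013 mol
Let x = n(CaCO3), y = n(MgCO3).
Titrant: 2x + 2y = 0.01013;  mass: 100.09x + 84.31y = 0.4544
Solving, x = 1.736 × 10^-3 mol, y = 3.329 × 10^-3 mol
mass of CaCO3 = 1.736 × 10^-3 × 100.09 = 0.1737 g
% CaCO3 = 0.1737 / 0.4544 × 100 = 38.24 %

38.24 %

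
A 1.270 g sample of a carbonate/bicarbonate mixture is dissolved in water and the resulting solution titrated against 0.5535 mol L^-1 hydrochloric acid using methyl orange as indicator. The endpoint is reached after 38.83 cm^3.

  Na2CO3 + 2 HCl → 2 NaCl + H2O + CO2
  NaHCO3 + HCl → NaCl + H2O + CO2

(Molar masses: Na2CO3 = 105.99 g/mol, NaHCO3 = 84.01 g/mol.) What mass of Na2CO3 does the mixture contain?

0.9151 g

n(HCl) = 0.03883 × 0.5535 = 0.02149 mol
Let x = n(Na2CO3), y = n(NaHCO3).
Titrant: 2x + 1y = 0.02149;  mass: 105.99x + 84.01y = 1.270
Solving, x = 8.634 × 10^-3 mol, y = 4.224 × 10^-3 mol
mass of Na2CO3 = 8.634 × 10^-3 × 105.99 = 0.9151 g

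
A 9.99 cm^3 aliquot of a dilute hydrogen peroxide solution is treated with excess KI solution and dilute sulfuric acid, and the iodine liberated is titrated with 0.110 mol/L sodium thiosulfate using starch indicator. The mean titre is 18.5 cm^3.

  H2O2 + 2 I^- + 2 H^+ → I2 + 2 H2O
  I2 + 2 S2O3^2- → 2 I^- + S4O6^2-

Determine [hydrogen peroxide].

n(S2O3^2-) = 0.0185 × 0.110 = 2.04 × 10^-3 mol
n(I2) = n(S2O3^2-)/2 = 1.02 × 10^-3 mol
n(H2O2) in the aliquot = 1.02 × 10^-3 mol (1:1 ratio)
[H2O2] = 1.02 × 10^-3 / 0.00999 = 0.102 mol/L

0.102 mol/L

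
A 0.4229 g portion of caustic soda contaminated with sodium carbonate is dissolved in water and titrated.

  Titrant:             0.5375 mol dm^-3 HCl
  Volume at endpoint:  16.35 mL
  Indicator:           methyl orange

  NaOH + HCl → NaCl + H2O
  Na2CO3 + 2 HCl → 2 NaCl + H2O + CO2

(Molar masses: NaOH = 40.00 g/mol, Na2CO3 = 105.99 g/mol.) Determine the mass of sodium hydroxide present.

0.1318 g

n(HCl) = 0.01635 × 0.5375 = 8.788 × 10^-3 mol
Let x = n(NaOH), y = n(Na2CO3).
Titrant: 1x + 2y = 8.788 × 10^-3;  mass: 40.00x + 105.99y = 0.4229
Solving, x = 3.296 × 10^-3 mol, y = 2.746 × 10^-3 mol
mass of NaOH = 3.296 × 10^-3 × 40.00 = 0.1318 g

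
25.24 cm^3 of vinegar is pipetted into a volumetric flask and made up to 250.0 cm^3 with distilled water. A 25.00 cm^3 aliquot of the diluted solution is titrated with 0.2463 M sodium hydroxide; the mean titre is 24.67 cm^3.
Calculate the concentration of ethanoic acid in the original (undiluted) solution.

CH3COOH + NaOH → CH3COONa + H2O
n(NaOH) = 0.02467 × 0.2463 = 6.076 × 10^-3 mol
n(CH3COOH) in the aliquot = 6.076 × 10^-3 mol (1:1 ratio)
[CH3COOH]_dilute = 6.076 × 10^-3 / 0.02500 = 0.2430 mol/L
Dilution factor = 250.0 / 25.24 = 9.905
[CH3COOH]_stock = 0.2430 × 9.905 = 2.407 mol/L

2.407 M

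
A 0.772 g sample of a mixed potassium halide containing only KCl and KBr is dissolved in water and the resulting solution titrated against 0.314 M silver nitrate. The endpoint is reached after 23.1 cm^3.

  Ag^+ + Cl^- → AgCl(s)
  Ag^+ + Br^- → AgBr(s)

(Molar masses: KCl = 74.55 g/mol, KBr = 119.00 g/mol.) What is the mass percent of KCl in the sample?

n(AgNO3) = 0.0231 × 0.314 = 7.25 × 10^-3 mol
Let x = n(KCl), y = n(KBr).
Titrant: 1x + 1y = 7.25 × 10^-3;  mass: 74.55x + 119.00y = 0.772
Solving, x = 2.05 × 10^-3 mol, y = 5.20 × 10^-3 mol
mass of KCl = 2.05 × 10^-3 × 74.55 = 0.153 g
% KCl = 0.153 / 0.772 × 100 = 19.8 %

19.8 %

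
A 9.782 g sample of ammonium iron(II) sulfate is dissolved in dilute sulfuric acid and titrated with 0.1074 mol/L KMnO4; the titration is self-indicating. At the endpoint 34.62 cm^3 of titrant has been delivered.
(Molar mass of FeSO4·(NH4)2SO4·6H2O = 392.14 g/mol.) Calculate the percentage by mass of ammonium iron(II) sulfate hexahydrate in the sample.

74.53 %

MnO4^- + 5 Fe^2+ + 8 H^+ → Mn^2+ + 5 Fe^3+ + 4 H2O
n(KMnO4) = 0.03462 L × 0.1074 mol/L = 3.718 × 10^-3 mol
From the 5:1 ratio, n(FeSO4·(NH4)2SO4·6H2O) = 5/1 × 3.718 × 10^-3 = 0.01859 mol
mass of FeSO4·(NH4)2SO4·6H2O = 0.01859 × 392.14 g/mol = 7.290 g
% FeSO4·(NH4)2SO4·6H2O = 7.290 / 9.782 × 100 = 74.53 %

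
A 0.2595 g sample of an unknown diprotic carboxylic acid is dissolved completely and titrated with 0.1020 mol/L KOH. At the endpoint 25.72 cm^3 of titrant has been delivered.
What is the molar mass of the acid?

197.8 g/mol

n(KOH) = 0.02572 L × 0.1020 mol/L = 2.623 × 10^-3 mol
From the 1:2 ratio, n(H2A) = 1/2 × 2.623 × 10^-3 = 1.312 × 10^-3 mol
M = m / n = 0.2595 g / 1.312 × 10^-3 mol = 197.8 g/mol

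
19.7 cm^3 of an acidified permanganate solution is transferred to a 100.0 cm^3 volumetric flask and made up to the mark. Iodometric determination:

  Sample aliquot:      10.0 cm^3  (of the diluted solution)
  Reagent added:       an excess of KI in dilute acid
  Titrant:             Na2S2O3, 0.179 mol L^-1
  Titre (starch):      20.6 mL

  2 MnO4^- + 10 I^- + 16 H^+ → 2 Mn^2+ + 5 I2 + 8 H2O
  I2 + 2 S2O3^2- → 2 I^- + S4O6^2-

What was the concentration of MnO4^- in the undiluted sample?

n(S2O3^2-) = 0.0206 × 0.179 = 3.69 × 10^-3 mol
n(I2) = n(S2O3^2-)/2 = 1.84 × 10^-3 mol
From the 2:5 ratio, n(MnO4^-) in the aliquot = 2/5 × 1.84 × 10^-3 = 7.37 × 10^-4 mol
[MnO4^-]_dilute = 7.37 × 10^-4 / 0.0100 = 0.0737 mol/L
[MnO4^-]_original = 0.0737 × 100.0/19.7 = 0.374 mol/L

0.374 mol/L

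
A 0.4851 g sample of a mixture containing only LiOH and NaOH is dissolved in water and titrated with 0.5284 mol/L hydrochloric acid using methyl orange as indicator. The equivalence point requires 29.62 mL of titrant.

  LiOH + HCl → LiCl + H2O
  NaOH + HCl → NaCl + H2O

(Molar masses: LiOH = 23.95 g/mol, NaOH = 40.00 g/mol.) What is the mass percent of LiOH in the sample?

n(HCl) = 0.02962 × 0.5284 = 0.01565 mol
Let x = n(LiOH), y = n(NaOH).
Titrant: 1x + 1y = 0.01565;  mass: 23.95x + 40.00y = 0.4851
Solving, x = 8.782 × 10^-3 mol, y = 6.869 × 10^-3 mol
mass of LiOH = 8.782 × 10^-3 × 23.95 = 0.2103 g
% LiOH = 0.2103 / 0.4851 × 100 = 43.36 %

43.36 %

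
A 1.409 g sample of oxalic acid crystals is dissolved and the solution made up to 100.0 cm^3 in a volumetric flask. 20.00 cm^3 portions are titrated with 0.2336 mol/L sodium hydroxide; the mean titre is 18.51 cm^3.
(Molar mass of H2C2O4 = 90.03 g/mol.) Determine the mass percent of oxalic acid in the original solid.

H2C2O4 + 2 NaOH → Na2C2O4 + 2 H2O
n(NaOH) per titration = 0.01851 × 0.2336 = 4.324 × 10^-3 mol
From the 1:2 ratio, n(H2C2O4) in each aliquot = 1/2 × 4.324 × 10^-3 = 2.162 × 10^-3 mol
n(H2C2O4) in the whole flask = 2.162 × 10^-3 × 100.0/20.00 = 0.01081 mol
mass of H2C2O4 = 0.01081 × 90.03 = 0.9732 g
% H2C2O4 = 0.9732 / 1.409 × 100 = 69.07 %

69.07 %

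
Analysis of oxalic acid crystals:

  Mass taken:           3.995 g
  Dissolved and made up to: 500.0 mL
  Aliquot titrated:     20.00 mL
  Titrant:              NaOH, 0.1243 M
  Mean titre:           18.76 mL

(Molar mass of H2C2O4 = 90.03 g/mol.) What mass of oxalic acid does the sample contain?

2.624 g

H2C2O4 + 2 NaOH → Na2C2O4 + 2 H2O
n(NaOH) per titration = 0.01876 × 0.1243 = 2.332 × 10^-3 mol
From the 1:2 ratio, n(H2C2O4) in each aliquot = 1/2 × 2.332 × 10^-3 = 1.166 × 10^-3 mol
n(H2C2O4) in the whole flask = 1.166 × 10^-3 × 500.0/20.00 = 0.02915 mol
mass of H2C2O4 = 0.02915 × 90.03 = 2.624 g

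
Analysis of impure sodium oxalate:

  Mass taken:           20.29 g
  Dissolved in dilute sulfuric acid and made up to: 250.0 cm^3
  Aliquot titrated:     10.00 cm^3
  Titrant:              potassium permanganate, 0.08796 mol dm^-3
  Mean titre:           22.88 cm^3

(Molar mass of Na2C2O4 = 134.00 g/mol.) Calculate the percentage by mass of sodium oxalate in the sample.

2 MnO4^- + 5 C2O4^2- + 16 H^+ → 2 Mn^2+ + 10 CO2 + 8 H2O
n(KMnO4) per titration = 0.02288 × 0.08796 = 2.013 × 10^-3 mol
From the 5:2 ratio, n(Na2C2O4) in each aliquot = 5/2 × 2.013 × 10^-3 = 5.031 × 10^-3 mol
n(Na2C2O4) in the whole flask = 5.031 × 10^-3 × 250.0/10.00 = 0.1258 mol
mass of Na2C2O4 = 0.1258 × 134.00 = 16.85 g
% Na2C2O4 = 16.85 / 20.29 × 100 = 83.07 %

83.07 %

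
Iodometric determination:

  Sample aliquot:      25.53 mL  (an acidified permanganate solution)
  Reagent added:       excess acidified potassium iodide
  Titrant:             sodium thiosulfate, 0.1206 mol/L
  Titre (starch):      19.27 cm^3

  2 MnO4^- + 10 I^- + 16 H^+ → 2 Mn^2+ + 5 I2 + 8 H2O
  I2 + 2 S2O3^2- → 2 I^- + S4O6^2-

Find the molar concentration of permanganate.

0.01821 mol/L

n(S2O3^2-) = 0.01927 × 0.1206 = 2.324 × 10^-3 mol
n(I2) = n(S2O3^2-)/2 = 1.162 × 10^-3 mol
From the 2:5 ratio, n(MnO4^-) in the aliquot = 2/5 × 1.162 × 10^-3 = 4.648 × 10^-4 mol
[MnO4^-] = 4.648 × 10^-4 / 0.02553 = 0.01821 mol/L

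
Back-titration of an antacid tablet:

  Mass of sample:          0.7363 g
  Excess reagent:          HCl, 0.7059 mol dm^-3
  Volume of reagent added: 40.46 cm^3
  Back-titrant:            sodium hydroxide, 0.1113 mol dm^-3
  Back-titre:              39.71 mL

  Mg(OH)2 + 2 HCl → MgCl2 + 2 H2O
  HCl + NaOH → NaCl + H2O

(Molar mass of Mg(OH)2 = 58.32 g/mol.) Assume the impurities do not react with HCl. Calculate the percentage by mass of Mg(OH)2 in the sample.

n(HCl) added = 0.04046 × 0.7059 = 0.02856 mol
n(NaOH) used in back-titration = 0.03971 × 0.1113 = 4.420 × 10^-3 mol
n(HCl) left over = 4.420 × 10^-3 mol (1:1 ratio)
n(HCl) consumed by analyte = 0.02856 − 4.420 × 10^-3 = 0.02414 mol
From the 1:2 ratio, n(Mg(OH)2) = 1/2 × 0.02414 = 0.01207 mol
mass of Mg(OH)2 = 0.01207 × 58.32 = 0.7040 g
% Mg(OH)2 = 0.7040 / 0.7363 × 100 = 95.61 %

95.61 %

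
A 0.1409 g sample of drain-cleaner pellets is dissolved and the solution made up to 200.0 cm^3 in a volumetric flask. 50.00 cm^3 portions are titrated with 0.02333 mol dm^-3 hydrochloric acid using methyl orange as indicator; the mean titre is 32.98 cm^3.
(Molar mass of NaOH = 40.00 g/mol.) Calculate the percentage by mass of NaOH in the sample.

NaOH + HCl → NaCl + H2O
n(HCl) per titration = 0.03298 × 0.02333 = 7.694 × 10^-4 mol
n(NaOH) in each aliquot = 7.694 × 10^-4 mol (1:1 ratio)
n(NaOH) in the whole flask = 7.694 × 10^-4 × 200.0/50.00 = 3.078 × 10^-3 mol
mass of NaOH = 3.078 × 10^-3 × 40.00 = 0.1231 g
% NaOH = 0.1231 / 0.1409 × 100 = 87.37 %

87.37 %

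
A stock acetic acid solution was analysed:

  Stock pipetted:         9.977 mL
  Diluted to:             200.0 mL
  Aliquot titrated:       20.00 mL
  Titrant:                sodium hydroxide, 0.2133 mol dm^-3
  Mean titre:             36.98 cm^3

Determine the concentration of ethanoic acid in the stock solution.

7.906 mol/L

CH3COOH + NaOH → CH3COONa + H2O
n(NaOH) = 0.03698 × 0.2133 = 7.888 × 10^-3 mol
n(CH3COOH) in the aliquot = 7.888 × 10^-3 mol (1:1 ratio)
[CH3COOH]_dilute = 7.888 × 10^-3 / 0.02000 = 0.3944 mol/L
Dilution factor = 200.0 / 9.977 = 20.05
[CH3COOH]_stock = 0.3944 × 20.05 = 7.906 mol/L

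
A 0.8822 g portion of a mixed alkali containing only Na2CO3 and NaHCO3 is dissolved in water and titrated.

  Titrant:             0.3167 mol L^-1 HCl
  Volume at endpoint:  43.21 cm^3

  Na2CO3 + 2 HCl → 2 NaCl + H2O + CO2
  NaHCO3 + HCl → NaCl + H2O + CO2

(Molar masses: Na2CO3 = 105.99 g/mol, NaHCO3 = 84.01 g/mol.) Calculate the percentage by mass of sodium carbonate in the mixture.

51.80 %

n(HCl) = 0.04321 × 0.3167 = 0.01368 mol
Let x = n(Na2CO3), y = n(NaHCO3).
Titrant: 2x + 1y = 0.01368;  mass: 105.99x + 84.01y = 0.8822
Solving, x = 4.312 × 10^-3 mol, y = 5.062 × 10^-3 mol
mass of Na2CO3 = 4.312 × 10^-3 × 105.99 = 0.4570 g
% Na2CO3 = 0.4570 / 0.8822 × 100 = 51.80 %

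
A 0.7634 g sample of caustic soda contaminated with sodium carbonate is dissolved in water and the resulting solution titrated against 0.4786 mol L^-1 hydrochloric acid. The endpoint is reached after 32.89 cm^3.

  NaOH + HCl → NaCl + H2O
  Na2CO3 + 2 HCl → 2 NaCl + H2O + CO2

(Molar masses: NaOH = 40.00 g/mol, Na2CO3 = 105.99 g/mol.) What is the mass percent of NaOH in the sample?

n(HCl) = 0.03289 × 0.4786 = 0.01574 mol
Let x = n(NaOH), y = n(Na2CO3).
Titrant: 1x + 2y = 0.01574;  mass: 40.00x + 105.99y = 0.7634
Solving, x = 5.448 × 10^-3 mol, y = 5.146 × 10^-3 mol
mass of NaOH = 5.448 × 10^-3 × 40.00 = 0.2179 g
% NaOH = 0.2179 / 0.7634 × 100 = 28.55 %

28.55 %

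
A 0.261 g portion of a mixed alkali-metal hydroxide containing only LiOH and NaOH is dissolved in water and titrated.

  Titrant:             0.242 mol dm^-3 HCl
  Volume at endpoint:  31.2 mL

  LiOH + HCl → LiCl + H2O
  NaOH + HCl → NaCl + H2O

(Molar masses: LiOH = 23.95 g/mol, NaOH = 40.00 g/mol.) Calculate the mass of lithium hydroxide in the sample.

n(HCl) = 0.0312 × 0.242 = 7.55 × 10^-3 mol
Let x = n(LiOH), y = n(NaOH).
Titrant: 1x + 1y = 7.55 × 10^-3;  mass: 23.95x + 40.00y = 0.261
Solving, x = 2.56 × 10^-3 mol, y = 4.99 × 10^-3 mol
mass of LiOH = 2.56 × 10^-3 × 23.95 = 0.0612 g

0.0612 g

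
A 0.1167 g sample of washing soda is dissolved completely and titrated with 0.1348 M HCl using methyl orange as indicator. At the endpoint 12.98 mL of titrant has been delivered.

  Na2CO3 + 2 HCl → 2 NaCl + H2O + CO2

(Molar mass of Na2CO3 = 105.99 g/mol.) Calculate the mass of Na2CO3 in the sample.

n(HCl) = 0.01298 L × 0.1348 mol/L = 1.750 × 10^-3 mol
From the 1:2 ratio, n(Na2CO3) = 1/2 × 1.750 × 10^-3 = 8.749 × 10^-4 mol
mass of Na2CO3 = 8.749 × 10^-4 × 105.99 g/mol = 0.09273 g

0.09273 g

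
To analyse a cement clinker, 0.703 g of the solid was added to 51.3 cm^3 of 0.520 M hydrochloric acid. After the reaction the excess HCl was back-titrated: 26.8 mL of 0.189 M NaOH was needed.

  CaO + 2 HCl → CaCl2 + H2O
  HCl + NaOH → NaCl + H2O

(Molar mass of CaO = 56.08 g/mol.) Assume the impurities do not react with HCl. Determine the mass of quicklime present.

0.606 g

n(HCl) added = 0.0513 × 0.520 = 0.0267 mol
n(NaOH) used in back-titration = 0.0268 × 0.189 = 5.07 × 10^-3 mol
n(HCl) left over = 5.07 × 10^-3 mol (1:1 ratio)
n(HCl) consumed by analyte = 0.0267 − 5.07 × 10^-3 = 0.0216 mol
From the 1:2 ratio, n(CaO) = 1/2 × 0.0216 = 0.0108 mol
mass of CaO = 0.0108 × 56.08 = 0.606 g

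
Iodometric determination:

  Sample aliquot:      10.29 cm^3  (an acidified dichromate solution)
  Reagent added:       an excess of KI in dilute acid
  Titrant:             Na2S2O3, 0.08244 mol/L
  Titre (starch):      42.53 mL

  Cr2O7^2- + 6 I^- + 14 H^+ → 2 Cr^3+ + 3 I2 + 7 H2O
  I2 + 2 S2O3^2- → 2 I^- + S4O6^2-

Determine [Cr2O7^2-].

0.05679 mol/L

n(S2O3^2-) = 0.04253 × 0.08244 = 3.506 × 10^-3 mol
n(I2) = n(S2O3^2-)/2 = 1.753 × 10^-3 mol
From the 1:3 ratio, n(Cr2O7^2-) in the aliquot = 1/3 × 1.753 × 10^-3 = 5.844 × 10^-4 mol
[Cr2O7^2-] = 5.844 × 10^-4 / 0.01029 = 0.05679 mol/L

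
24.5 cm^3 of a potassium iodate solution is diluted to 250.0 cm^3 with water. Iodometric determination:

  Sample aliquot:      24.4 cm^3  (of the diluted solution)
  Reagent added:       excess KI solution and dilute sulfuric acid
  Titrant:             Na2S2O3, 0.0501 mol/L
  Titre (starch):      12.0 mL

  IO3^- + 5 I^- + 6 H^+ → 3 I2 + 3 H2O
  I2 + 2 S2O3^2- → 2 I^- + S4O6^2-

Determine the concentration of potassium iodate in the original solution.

0.0419 mol/L

n(S2O3^2-) = 0.0120 × 0.0501 = 6.01 × 10^-4 mol
n(I2) = n(S2O3^2-)/2 = 3.01 × 10^-4 mol
From the 1:3 ratio, n(IO3^-) in the aliquot = 1/3 × 3.01 × 10^-4 = 1.00 × 10^-4 mol
[IO3^-]_dilute = 1.00 × 10^-4 / 0.0244 = 0.00411 mol/L
[IO3^-]_original = 0.00411 × 250.0/24.5 = 0.0419 mol/L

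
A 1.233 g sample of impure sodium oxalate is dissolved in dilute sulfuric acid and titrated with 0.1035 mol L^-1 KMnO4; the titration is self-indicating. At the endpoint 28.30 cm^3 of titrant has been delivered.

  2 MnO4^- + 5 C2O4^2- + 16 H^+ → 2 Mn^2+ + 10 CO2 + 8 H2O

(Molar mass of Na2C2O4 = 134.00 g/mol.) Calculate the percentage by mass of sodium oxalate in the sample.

n(KMnO4) = 0.02830 L × 0.1035 mol/L = 2.929 × 10^-3 mol
From the 5:2 ratio, n(Na2C2O4) = 5/2 × 2.929 × 10^-3 = 7.323 × 10^-3 mol
mass of Na2C2O4 = 7.323 × 10^-3 × 134.00 g/mol = 0.9812 g
% Na2C2O4 = 0.9812 / 1.233 × 100 = 79.58 %

79.58 %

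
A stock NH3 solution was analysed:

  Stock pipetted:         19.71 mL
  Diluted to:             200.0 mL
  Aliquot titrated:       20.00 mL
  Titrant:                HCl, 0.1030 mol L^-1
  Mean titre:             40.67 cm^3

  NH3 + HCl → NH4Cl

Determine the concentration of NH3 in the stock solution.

2.125 mol/L

n(HCl) = 0.04067 × 0.1030 = 4.189 × 10^-3 mol
n(NH3) in the aliquot = 4.189 × 10^-3 mol (1:1 ratio)
[NH3]_dilute = 4.189 × 10^-3 / 0.02000 = 0.2095 mol/L
Dilution factor = 200.0 / 19.71 = 10.15
[NH3]_stock = 0.2095 × 10.15 = 2.125 mol/L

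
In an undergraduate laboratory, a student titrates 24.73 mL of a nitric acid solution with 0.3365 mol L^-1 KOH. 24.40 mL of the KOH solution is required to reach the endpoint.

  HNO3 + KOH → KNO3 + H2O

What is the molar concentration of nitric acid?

0.3320 mol/L

n(KOH) = 0.02440 L × 0.3365 mol/L = 8.211 × 10^-3 mol
n(HNO3) = 8.211 × 10^-3 mol (1:1 mole ratio)
[HNO3] = 8.211 × 10^-3 mol / 0.02473 L = 0.3320 mol/L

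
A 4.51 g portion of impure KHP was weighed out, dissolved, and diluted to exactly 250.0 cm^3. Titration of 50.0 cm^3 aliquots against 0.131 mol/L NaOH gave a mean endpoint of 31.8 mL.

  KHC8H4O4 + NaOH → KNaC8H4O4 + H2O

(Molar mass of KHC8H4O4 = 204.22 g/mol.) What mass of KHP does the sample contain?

4.25 g

n(NaOH) per titration = 0.0318 × 0.131 = 4.17 × 10^-3 mol
n(KHC8H4O4) in each aliquot = 4.17 × 10^-3 mol (1:1 ratio)
n(KHC8H4O4) in the whole flask = 4.17 × 10^-3 × 250.0/50.0 = 0.0208 mol
mass of KHC8H4O4 = 0.0208 × 204.22 = 4.25 g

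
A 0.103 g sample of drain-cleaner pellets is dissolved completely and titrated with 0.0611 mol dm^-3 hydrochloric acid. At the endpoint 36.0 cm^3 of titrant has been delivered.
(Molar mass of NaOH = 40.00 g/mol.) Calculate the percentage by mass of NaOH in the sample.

NaOH + HCl → NaCl + H2O
n(HCl) = 0.0360 L × 0.0611 mol/L = 2.20 × 10^-3 mol
n(NaOH) = 2.20 × 10^-3 mol (1:1 ratio)
mass of NaOH = 2.20 × 10^-3 × 40.00 g/mol = 0.0880 g
% NaOH = 0.0880 / 0.103 × 100 = 85.4 %

85.4 %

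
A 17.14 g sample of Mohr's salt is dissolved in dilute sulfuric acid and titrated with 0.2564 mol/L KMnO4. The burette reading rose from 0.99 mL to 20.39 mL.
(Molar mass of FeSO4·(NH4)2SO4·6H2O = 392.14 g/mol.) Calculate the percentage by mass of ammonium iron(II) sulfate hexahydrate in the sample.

56.90 %

MnO4^- + 5 Fe^2+ + 8 H^+ → Mn^2+ + 5 Fe^3+ + 4 H2O
n(KMnO4) = 0.01940 L × 0.2564 mol/L = 4.974 × 10^-3 mol
From the 5:1 ratio, n(FeSO4·(NH4)2SO4·6H2O) = 5/1 × 4.974 × 10^-3 = 0.02487 mol
mass of FeSO4·(NH4)2SO4·6H2O = 0.02487 × 392.14 g/mol = 9.753 g
% FeSO4·(NH4)2SO4·6H2O = 9.753 / 17.14 × 100 = 56.90 %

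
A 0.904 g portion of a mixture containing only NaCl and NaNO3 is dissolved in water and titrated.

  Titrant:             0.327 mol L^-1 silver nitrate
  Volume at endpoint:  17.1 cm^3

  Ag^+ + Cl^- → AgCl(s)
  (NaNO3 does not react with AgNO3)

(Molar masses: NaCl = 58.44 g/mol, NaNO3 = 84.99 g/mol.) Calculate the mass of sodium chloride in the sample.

0.327 g

n(AgNO3) = 0.0171 × 0.327 = 5.59 × 10^-3 mol
Let x = n(NaCl), y = n(NaNO3).
Titrant: 1x = 5.59 × 10^-3;  mass: 58.44x + 84.99y = 0.904
Solving, x = 5.59 × 10^-3 mol, y = 6.79 × 10^-3 mol
mass of NaCl = 5.59 × 10^-3 × 58.44 = 0.327 g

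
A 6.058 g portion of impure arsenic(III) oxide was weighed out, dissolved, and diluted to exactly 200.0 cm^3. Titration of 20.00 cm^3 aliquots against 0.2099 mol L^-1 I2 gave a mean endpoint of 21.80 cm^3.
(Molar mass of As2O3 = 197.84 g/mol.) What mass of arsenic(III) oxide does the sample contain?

As2O3 + 2 I2 + 2 H2O → As2O5 + 4 HI
n(I2) per titration = 0.02180 × 0.2099 = 4.576 × 10^-3 mol
From the 1:2 ratio, n(As2O3) in each aliquot = 1/2 × 4.576 × 10^-3 = 2.288 × 10^-3 mol
n(As2O3) in the whole flask = 2.288 × 10^-3 × 200.0/20.00 = 0.02288 mol
mass of As2O3 = 0.02288 × 197.84 = 4.526 g

4.526 g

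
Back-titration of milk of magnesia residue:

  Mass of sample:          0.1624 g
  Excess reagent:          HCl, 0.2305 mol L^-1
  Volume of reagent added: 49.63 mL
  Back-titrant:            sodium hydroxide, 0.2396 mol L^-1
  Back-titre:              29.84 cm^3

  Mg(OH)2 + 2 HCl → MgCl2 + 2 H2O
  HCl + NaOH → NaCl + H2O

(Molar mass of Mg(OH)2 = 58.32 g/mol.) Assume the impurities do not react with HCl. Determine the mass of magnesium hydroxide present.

0.1251 g

n(HCl) added = 0.04963 × 0.2305 = 0.01144 mol
n(NaOH) used in back-titration = 0.02984 × 0.2396 = 7.150 × 10^-3 mol
n(HCl) left over = 7.150 × 10^-3 mol (1:1 ratio)
n(HCl) consumed by analyte = 0.01144 − 7.150 × 10^-3 = 4.290 × 10^-3 mol
From the 1:2 ratio, n(Mg(OH)2) = 1/2 × 4.290 × 10^-3 = 2.145 × 10^-3 mol
mass of Mg(OH)2 = 2.145 × 10^-3 × 58.32 = 0.1251 g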